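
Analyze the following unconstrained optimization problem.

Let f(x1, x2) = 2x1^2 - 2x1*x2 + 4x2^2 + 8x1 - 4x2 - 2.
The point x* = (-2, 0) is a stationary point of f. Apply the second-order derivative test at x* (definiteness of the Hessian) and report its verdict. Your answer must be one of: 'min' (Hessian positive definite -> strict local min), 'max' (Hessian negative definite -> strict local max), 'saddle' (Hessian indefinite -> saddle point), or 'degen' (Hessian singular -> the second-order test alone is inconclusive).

Compute the Hessian H = grad^2 f:
  H = [[4, -2], [-2, 8]]
Verify stationarity: grad f(x*) = H x* + g = (0, 0).
Eigenvalues of H: 3.1716, 8.8284.
Both eigenvalues > 0, so H is positive definite -> x* is a strict local min.

min


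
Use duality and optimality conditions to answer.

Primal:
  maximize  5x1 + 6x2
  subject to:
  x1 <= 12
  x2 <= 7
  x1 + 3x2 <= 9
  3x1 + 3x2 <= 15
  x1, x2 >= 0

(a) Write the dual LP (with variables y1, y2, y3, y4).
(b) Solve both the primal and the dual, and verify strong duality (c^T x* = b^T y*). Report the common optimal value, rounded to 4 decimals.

The standard primal-dual pair for 'max c^T x s.t. A x <= b, x >= 0' is:
  Dual:  min b^T y  s.t.  A^T y >= c,  y >= 0.

So the dual LP is:
  minimize  12y1 + 7y2 + 9y3 + 15y4
  subject to:
    y1 + y3 + 3y4 >= 5
    y2 + 3y3 + 3y4 >= 6
    y1, y2, y3, y4 >= 0

Solving the primal: x* = (3, 2).
  primal value c^T x* = 27.
Solving the dual: y* = (0, 0, 0.5, 1.5).
  dual value b^T y* = 27.
Strong duality: c^T x* = b^T y*. Confirmed.

27


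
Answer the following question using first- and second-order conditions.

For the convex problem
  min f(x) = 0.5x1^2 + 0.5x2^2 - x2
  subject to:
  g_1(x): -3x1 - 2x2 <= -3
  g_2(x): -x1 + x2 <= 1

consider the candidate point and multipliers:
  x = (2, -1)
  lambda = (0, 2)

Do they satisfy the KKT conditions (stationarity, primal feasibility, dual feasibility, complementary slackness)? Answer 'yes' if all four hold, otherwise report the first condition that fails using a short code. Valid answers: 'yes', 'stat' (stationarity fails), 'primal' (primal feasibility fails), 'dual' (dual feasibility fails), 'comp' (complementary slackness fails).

Gradient of f: grad f(x) = Q x + c = (2, -2)
Constraint values g_i(x) = a_i^T x - b_i:
  g_1((2, -1)) = -1
  g_2((2, -1)) = -4
Stationarity residual: grad f(x) + sum_i lambda_i a_i = (0, 0)
  -> stationarity OK
Primal feasibility (all g_i <= 0): OK
Dual feasibility (all lambda_i >= 0): OK
Complementary slackness (lambda_i * g_i(x) = 0 for all i): FAILS

Verdict: the first failing condition is complementary_slackness -> comp.

comp


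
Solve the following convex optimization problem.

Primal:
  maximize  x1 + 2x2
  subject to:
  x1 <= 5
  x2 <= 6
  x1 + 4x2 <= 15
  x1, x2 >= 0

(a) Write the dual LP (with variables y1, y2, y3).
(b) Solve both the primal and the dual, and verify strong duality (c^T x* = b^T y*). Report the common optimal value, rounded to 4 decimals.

The standard primal-dual pair for 'max c^T x s.t. A x <= b, x >= 0' is:
  Dual:  min b^T y  s.t.  A^T y >= c,  y >= 0.

So the dual LP is:
  minimize  5y1 + 6y2 + 15y3
  subject to:
    y1 + y3 >= 1
    y2 + 4y3 >= 2
    y1, y2, y3 >= 0

Solving the primal: x* = (5, 2.5).
  primal value c^T x* = 10.
Solving the dual: y* = (0.5, 0, 0.5).
  dual value b^T y* = 10.
Strong duality: c^T x* = b^T y*. Confirmed.

10


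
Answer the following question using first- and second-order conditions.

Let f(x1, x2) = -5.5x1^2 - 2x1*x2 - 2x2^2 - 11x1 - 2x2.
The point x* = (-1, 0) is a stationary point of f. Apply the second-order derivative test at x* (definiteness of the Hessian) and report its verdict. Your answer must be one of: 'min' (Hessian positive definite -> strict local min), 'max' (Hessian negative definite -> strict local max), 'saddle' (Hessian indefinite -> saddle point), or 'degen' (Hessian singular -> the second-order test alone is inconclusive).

Compute the Hessian H = grad^2 f:
  H = [[-11, -2], [-2, -4]]
Verify stationarity: grad f(x*) = H x* + g = (0, 0).
Eigenvalues of H: -11.5311, -3.4689.
Both eigenvalues < 0, so H is negative definite -> x* is a strict local max.

max


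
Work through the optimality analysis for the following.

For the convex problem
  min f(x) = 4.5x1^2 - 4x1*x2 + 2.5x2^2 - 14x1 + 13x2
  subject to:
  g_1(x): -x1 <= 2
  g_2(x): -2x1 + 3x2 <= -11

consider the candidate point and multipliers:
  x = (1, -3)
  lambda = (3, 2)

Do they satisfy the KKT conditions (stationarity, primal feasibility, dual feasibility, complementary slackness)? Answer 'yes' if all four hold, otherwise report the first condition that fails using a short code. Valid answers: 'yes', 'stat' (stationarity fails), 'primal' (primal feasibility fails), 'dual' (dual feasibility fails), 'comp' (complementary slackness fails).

Gradient of f: grad f(x) = Q x + c = (7, -6)
Constraint values g_i(x) = a_i^T x - b_i:
  g_1((1, -3)) = -3
  g_2((1, -3)) = 0
Stationarity residual: grad f(x) + sum_i lambda_i a_i = (0, 0)
  -> stationarity OK
Primal feasibility (all g_i <= 0): OK
Dual feasibility (all lambda_i >= 0): OK
Complementary slackness (lambda_i * g_i(x) = 0 for all i): FAILS

Verdict: the first failing condition is complementary_slackness -> comp.

comp


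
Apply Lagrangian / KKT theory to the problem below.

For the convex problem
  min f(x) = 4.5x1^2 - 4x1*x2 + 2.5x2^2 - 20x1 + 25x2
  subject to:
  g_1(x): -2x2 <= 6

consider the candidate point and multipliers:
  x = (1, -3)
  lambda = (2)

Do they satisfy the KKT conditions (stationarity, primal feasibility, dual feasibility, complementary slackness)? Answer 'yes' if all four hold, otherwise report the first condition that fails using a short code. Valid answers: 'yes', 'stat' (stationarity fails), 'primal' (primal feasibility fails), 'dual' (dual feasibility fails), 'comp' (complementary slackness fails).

Gradient of f: grad f(x) = Q x + c = (1, 6)
Constraint values g_i(x) = a_i^T x - b_i:
  g_1((1, -3)) = 0
Stationarity residual: grad f(x) + sum_i lambda_i a_i = (1, 2)
  -> stationarity FAILS
Primal feasibility (all g_i <= 0): OK
Dual feasibility (all lambda_i >= 0): OK
Complementary slackness (lambda_i * g_i(x) = 0 for all i): OK

Verdict: the first failing condition is stationarity -> stat.

stat


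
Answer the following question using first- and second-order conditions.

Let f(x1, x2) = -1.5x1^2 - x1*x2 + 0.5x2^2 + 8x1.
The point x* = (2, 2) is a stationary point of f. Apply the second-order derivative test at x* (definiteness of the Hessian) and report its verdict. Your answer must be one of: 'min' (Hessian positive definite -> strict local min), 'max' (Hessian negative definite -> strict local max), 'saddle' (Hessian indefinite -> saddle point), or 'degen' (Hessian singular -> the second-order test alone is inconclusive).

Compute the Hessian H = grad^2 f:
  H = [[-3, -1], [-1, 1]]
Verify stationarity: grad f(x*) = H x* + g = (0, 0).
Eigenvalues of H: -3.2361, 1.2361.
Eigenvalues have mixed signs, so H is indefinite -> x* is a saddle point.

saddle


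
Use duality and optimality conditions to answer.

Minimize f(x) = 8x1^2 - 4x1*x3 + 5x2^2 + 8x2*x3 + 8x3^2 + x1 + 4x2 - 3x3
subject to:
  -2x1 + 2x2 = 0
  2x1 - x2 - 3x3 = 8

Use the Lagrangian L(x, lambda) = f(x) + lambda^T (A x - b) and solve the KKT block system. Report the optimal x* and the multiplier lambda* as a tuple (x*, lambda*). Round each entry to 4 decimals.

Form the Lagrangian:
  L(x, lambda) = (1/2) x^T Q x + c^T x + lambda^T (A x - b)
Stationarity (grad_x L = 0): Q x + c + A^T lambda = 0.
Primal feasibility: A x = b.

This gives the KKT block system:
  [ Q   A^T ] [ x     ]   [-c ]
  [ A    0  ] [ lambda ] = [ b ]

Solving the linear system:
  x*      = (0.6861, 0.6861, -2.438)
  lambda* = (-2.2226, -13.0876)
  f(x*)   = 57.7226

x* = (0.6861, 0.6861, -2.438), lambda* = (-2.2226, -13.0876)


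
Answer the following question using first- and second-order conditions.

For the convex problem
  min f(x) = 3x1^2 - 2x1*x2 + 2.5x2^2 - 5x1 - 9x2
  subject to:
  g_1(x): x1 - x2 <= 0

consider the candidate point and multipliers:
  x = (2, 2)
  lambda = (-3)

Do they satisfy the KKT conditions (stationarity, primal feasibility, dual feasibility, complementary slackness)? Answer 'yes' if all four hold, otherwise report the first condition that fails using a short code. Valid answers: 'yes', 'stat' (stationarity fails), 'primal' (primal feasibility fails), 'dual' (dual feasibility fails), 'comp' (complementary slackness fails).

Gradient of f: grad f(x) = Q x + c = (3, -3)
Constraint values g_i(x) = a_i^T x - b_i:
  g_1((2, 2)) = 0
Stationarity residual: grad f(x) + sum_i lambda_i a_i = (0, 0)
  -> stationarity OK
Primal feasibility (all g_i <= 0): OK
Dual feasibility (all lambda_i >= 0): FAILS
Complementary slackness (lambda_i * g_i(x) = 0 for all i): OK

Verdict: the first failing condition is dual_feasibility -> dual.

dual


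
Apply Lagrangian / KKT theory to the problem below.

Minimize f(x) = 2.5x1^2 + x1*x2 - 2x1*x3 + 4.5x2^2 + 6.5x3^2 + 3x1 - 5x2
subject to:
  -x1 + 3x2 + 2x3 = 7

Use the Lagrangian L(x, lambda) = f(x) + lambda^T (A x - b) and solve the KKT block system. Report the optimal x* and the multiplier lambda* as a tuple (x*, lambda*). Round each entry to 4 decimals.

Form the Lagrangian:
  L(x, lambda) = (1/2) x^T Q x + c^T x + lambda^T (A x - b)
Stationarity (grad_x L = 0): Q x + c + A^T lambda = 0.
Primal feasibility: A x = b.

This gives the KKT block system:
  [ Q   A^T ] [ x     ]   [-c ]
  [ A    0  ] [ lambda ] = [ b ]

Solving the linear system:
  x*      = (-1.4369, 1.699, 0.233)
  lambda* = (-2.9515)
  f(x*)   = 3.9272

x* = (-1.4369, 1.699, 0.233), lambda* = (-2.9515)


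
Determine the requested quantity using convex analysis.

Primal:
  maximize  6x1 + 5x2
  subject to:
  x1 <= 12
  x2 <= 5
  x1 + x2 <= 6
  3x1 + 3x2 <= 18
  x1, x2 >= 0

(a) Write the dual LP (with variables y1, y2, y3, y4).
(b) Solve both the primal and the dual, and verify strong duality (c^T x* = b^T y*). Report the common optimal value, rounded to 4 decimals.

The standard primal-dual pair for 'max c^T x s.t. A x <= b, x >= 0' is:
  Dual:  min b^T y  s.t.  A^T y >= c,  y >= 0.

So the dual LP is:
  minimize  12y1 + 5y2 + 6y3 + 18y4
  subject to:
    y1 + y3 + 3y4 >= 6
    y2 + y3 + 3y4 >= 5
    y1, y2, y3, y4 >= 0

Solving the primal: x* = (6, 0).
  primal value c^T x* = 36.
Solving the dual: y* = (0, 0, 6, 0).
  dual value b^T y* = 36.
Strong duality: c^T x* = b^T y*. Confirmed.

36


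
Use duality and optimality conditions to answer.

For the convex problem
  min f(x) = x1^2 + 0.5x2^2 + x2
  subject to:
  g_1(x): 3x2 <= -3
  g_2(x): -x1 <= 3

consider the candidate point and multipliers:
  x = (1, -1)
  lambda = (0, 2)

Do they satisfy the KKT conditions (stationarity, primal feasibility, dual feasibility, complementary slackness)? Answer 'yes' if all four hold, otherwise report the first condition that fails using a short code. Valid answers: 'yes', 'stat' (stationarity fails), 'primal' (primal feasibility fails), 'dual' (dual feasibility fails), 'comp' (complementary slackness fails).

Gradient of f: grad f(x) = Q x + c = (2, 0)
Constraint values g_i(x) = a_i^T x - b_i:
  g_1((1, -1)) = 0
  g_2((1, -1)) = -4
Stationarity residual: grad f(x) + sum_i lambda_i a_i = (0, 0)
  -> stationarity OK
Primal feasibility (all g_i <= 0): OK
Dual feasibility (all lambda_i >= 0): OK
Complementary slackness (lambda_i * g_i(x) = 0 for all i): FAILS

Verdict: the first failing condition is complementary_slackness -> comp.

comp


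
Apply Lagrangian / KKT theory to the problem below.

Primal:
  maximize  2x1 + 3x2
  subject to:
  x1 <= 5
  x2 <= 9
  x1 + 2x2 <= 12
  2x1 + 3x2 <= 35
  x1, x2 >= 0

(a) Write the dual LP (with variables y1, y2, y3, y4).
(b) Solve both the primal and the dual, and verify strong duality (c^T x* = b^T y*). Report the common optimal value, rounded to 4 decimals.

The standard primal-dual pair for 'max c^T x s.t. A x <= b, x >= 0' is:
  Dual:  min b^T y  s.t.  A^T y >= c,  y >= 0.

So the dual LP is:
  minimize  5y1 + 9y2 + 12y3 + 35y4
  subject to:
    y1 + y3 + 2y4 >= 2
    y2 + 2y3 + 3y4 >= 3
    y1, y2, y3, y4 >= 0

Solving the primal: x* = (5, 3.5).
  primal value c^T x* = 20.5.
Solving the dual: y* = (0.5, 0, 1.5, 0).
  dual value b^T y* = 20.5.
Strong duality: c^T x* = b^T y*. Confirmed.

20.5


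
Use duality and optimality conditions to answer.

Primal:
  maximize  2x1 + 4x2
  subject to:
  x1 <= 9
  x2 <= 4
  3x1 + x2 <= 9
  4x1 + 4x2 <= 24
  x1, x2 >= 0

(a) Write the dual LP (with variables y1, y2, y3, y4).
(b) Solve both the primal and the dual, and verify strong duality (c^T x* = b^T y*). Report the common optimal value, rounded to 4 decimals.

The standard primal-dual pair for 'max c^T x s.t. A x <= b, x >= 0' is:
  Dual:  min b^T y  s.t.  A^T y >= c,  y >= 0.

So the dual LP is:
  minimize  9y1 + 4y2 + 9y3 + 24y4
  subject to:
    y1 + 3y3 + 4y4 >= 2
    y2 + y3 + 4y4 >= 4
    y1, y2, y3, y4 >= 0

Solving the primal: x* = (1.6667, 4).
  primal value c^T x* = 19.3333.
Solving the dual: y* = (0, 3.3333, 0.6667, 0).
  dual value b^T y* = 19.3333.
Strong duality: c^T x* = b^T y*. Confirmed.

19.3333


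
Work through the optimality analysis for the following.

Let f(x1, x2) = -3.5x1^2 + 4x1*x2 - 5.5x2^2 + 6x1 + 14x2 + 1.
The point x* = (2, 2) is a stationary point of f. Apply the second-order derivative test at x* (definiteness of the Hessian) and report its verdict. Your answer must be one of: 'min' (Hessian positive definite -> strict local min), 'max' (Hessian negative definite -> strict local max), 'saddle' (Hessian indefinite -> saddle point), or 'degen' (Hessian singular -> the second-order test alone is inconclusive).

Compute the Hessian H = grad^2 f:
  H = [[-7, 4], [4, -11]]
Verify stationarity: grad f(x*) = H x* + g = (0, 0).
Eigenvalues of H: -13.4721, -4.5279.
Both eigenvalues < 0, so H is negative definite -> x* is a strict local max.

max


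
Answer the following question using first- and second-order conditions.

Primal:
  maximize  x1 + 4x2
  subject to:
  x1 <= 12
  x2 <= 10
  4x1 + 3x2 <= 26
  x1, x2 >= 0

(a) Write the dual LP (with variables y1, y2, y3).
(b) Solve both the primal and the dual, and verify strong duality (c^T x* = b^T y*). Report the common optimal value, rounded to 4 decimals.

The standard primal-dual pair for 'max c^T x s.t. A x <= b, x >= 0' is:
  Dual:  min b^T y  s.t.  A^T y >= c,  y >= 0.

So the dual LP is:
  minimize  12y1 + 10y2 + 26y3
  subject to:
    y1 + 4y3 >= 1
    y2 + 3y3 >= 4
    y1, y2, y3 >= 0

Solving the primal: x* = (0, 8.6667).
  primal value c^T x* = 34.6667.
Solving the dual: y* = (0, 0, 1.3333).
  dual value b^T y* = 34.6667.
Strong duality: c^T x* = b^T y*. Confirmed.

34.6667


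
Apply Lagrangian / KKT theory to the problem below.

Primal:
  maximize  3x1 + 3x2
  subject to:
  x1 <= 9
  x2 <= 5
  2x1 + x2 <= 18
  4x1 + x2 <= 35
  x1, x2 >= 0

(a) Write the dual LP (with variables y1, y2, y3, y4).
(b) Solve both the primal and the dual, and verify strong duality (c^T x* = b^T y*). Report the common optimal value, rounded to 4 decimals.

The standard primal-dual pair for 'max c^T x s.t. A x <= b, x >= 0' is:
  Dual:  min b^T y  s.t.  A^T y >= c,  y >= 0.

So the dual LP is:
  minimize  9y1 + 5y2 + 18y3 + 35y4
  subject to:
    y1 + 2y3 + 4y4 >= 3
    y2 + y3 + y4 >= 3
    y1, y2, y3, y4 >= 0

Solving the primal: x* = (6.5, 5).
  primal value c^T x* = 34.5.
Solving the dual: y* = (0, 1.5, 1.5, 0).
  dual value b^T y* = 34.5.
Strong duality: c^T x* = b^T y*. Confirmed.

34.5


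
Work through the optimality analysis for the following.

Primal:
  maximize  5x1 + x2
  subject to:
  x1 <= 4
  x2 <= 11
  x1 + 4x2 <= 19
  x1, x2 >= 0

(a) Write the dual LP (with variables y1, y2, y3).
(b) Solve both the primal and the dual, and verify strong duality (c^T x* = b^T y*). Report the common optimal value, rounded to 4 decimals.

The standard primal-dual pair for 'max c^T x s.t. A x <= b, x >= 0' is:
  Dual:  min b^T y  s.t.  A^T y >= c,  y >= 0.

So the dual LP is:
  minimize  4y1 + 11y2 + 19y3
  subject to:
    y1 + y3 >= 5
    y2 + 4y3 >= 1
    y1, y2, y3 >= 0

Solving the primal: x* = (4, 3.75).
  primal value c^T x* = 23.75.
Solving the dual: y* = (4.75, 0, 0.25).
  dual value b^T y* = 23.75.
Strong duality: c^T x* = b^T y*. Confirmed.

23.75


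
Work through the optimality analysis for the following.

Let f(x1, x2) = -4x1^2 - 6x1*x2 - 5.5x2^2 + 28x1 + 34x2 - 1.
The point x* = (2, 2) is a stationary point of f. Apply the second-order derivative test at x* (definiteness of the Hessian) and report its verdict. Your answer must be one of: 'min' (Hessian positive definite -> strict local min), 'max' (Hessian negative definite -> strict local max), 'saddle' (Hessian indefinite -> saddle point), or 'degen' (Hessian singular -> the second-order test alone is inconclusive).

Compute the Hessian H = grad^2 f:
  H = [[-8, -6], [-6, -11]]
Verify stationarity: grad f(x*) = H x* + g = (0, 0).
Eigenvalues of H: -15.6847, -3.3153.
Both eigenvalues < 0, so H is negative definite -> x* is a strict local max.

max


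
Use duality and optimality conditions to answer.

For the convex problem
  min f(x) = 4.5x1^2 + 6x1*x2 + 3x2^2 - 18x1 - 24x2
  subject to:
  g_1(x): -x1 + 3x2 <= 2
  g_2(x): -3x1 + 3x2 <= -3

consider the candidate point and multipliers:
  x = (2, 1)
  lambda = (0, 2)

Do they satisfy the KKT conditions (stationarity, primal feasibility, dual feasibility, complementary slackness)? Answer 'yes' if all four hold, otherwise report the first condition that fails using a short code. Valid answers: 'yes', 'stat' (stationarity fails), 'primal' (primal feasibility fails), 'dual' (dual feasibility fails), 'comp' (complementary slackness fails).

Gradient of f: grad f(x) = Q x + c = (6, -6)
Constraint values g_i(x) = a_i^T x - b_i:
  g_1((2, 1)) = -1
  g_2((2, 1)) = 0
Stationarity residual: grad f(x) + sum_i lambda_i a_i = (0, 0)
  -> stationarity OK
Primal feasibility (all g_i <= 0): OK
Dual feasibility (all lambda_i >= 0): OK
Complementary slackness (lambda_i * g_i(x) = 0 for all i): OK

Verdict: yes, KKT holds.

yes


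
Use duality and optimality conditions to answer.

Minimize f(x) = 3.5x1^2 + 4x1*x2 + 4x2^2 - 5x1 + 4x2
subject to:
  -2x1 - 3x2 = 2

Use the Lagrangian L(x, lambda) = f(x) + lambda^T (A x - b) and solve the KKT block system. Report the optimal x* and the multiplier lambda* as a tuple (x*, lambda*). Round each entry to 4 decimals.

Form the Lagrangian:
  L(x, lambda) = (1/2) x^T Q x + c^T x + lambda^T (A x - b)
Stationarity (grad_x L = 0): Q x + c + A^T lambda = 0.
Primal feasibility: A x = b.

This gives the KKT block system:
  [ Q   A^T ] [ x     ]   [-c ]
  [ A    0  ] [ lambda ] = [ b ]

Solving the linear system:
  x*      = (1.2979, -1.5319)
  lambda* = (-1.0213)
  f(x*)   = -5.2872

x* = (1.2979, -1.5319), lambda* = (-1.0213)


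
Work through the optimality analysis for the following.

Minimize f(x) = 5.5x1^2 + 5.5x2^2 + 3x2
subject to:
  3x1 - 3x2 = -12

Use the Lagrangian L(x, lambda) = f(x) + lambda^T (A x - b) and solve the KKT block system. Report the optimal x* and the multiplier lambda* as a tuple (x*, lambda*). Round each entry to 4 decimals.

Form the Lagrangian:
  L(x, lambda) = (1/2) x^T Q x + c^T x + lambda^T (A x - b)
Stationarity (grad_x L = 0): Q x + c + A^T lambda = 0.
Primal feasibility: A x = b.

This gives the KKT block system:
  [ Q   A^T ] [ x     ]   [-c ]
  [ A    0  ] [ lambda ] = [ b ]

Solving the linear system:
  x*      = (-2.1364, 1.8636)
  lambda* = (7.8333)
  f(x*)   = 49.7955

x* = (-2.1364, 1.8636), lambda* = (7.8333)


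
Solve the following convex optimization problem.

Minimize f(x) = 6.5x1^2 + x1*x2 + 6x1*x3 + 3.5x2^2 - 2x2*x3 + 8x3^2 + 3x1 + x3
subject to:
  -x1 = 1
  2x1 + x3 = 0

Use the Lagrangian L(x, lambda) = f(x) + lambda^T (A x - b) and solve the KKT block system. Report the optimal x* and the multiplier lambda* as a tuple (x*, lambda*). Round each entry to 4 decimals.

Form the Lagrangian:
  L(x, lambda) = (1/2) x^T Q x + c^T x + lambda^T (A x - b)
Stationarity (grad_x L = 0): Q x + c + A^T lambda = 0.
Primal feasibility: A x = b.

This gives the KKT block system:
  [ Q   A^T ] [ x     ]   [-c ]
  [ A    0  ] [ lambda ] = [ b ]

Solving the linear system:
  x*      = (-1, 0.7143, 2)
  lambda* = (-48.4286, -25.5714)
  f(x*)   = 23.7143

x* = (-1, 0.7143, 2), lambda* = (-48.4286, -25.5714)


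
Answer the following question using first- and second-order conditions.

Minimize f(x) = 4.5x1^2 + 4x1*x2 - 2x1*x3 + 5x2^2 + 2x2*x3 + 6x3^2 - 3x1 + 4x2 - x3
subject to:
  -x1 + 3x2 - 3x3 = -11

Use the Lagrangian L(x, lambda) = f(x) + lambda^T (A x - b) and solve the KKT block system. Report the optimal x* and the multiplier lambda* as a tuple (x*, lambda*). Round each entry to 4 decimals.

Form the Lagrangian:
  L(x, lambda) = (1/2) x^T Q x + c^T x + lambda^T (A x - b)
Stationarity (grad_x L = 0): Q x + c + A^T lambda = 0.
Primal feasibility: A x = b.

This gives the KKT block system:
  [ Q   A^T ] [ x     ]   [-c ]
  [ A    0  ] [ lambda ] = [ b ]

Solving the linear system:
  x*      = (1.6759, -1.9179, 1.1902)
  lambda* = (2.0315)
  f(x*)   = 4.2286

x* = (1.6759, -1.9179, 1.1902), lambda* = (2.0315)


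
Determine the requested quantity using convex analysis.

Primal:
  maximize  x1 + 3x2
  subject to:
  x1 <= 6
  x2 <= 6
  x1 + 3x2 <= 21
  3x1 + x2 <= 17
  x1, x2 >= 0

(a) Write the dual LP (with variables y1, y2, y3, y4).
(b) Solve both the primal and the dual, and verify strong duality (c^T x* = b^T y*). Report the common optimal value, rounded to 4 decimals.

The standard primal-dual pair for 'max c^T x s.t. A x <= b, x >= 0' is:
  Dual:  min b^T y  s.t.  A^T y >= c,  y >= 0.

So the dual LP is:
  minimize  6y1 + 6y2 + 21y3 + 17y4
  subject to:
    y1 + y3 + 3y4 >= 1
    y2 + 3y3 + y4 >= 3
    y1, y2, y3, y4 >= 0

Solving the primal: x* = (3.75, 5.75).
  primal value c^T x* = 21.
Solving the dual: y* = (0, 0, 1, 0).
  dual value b^T y* = 21.
Strong duality: c^T x* = b^T y*. Confirmed.

21


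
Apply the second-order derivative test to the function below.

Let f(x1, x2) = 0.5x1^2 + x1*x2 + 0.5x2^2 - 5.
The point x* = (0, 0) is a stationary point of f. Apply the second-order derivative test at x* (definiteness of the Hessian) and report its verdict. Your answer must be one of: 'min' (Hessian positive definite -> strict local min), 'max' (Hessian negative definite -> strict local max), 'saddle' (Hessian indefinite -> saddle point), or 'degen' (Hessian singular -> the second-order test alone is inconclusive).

Compute the Hessian H = grad^2 f:
  H = [[1, 1], [1, 1]]
Verify stationarity: grad f(x*) = H x* + g = (0, 0).
Eigenvalues of H: 0, 2.
H has a zero eigenvalue (singular; positive semidefinite but not definite), so H is neither positive definite, negative definite, nor indefinite. The second-order test alone is inconclusive -> degen.
(Indeed, f is constant along the null direction of H through x*, so x* is not a strict local extremum.)

degen


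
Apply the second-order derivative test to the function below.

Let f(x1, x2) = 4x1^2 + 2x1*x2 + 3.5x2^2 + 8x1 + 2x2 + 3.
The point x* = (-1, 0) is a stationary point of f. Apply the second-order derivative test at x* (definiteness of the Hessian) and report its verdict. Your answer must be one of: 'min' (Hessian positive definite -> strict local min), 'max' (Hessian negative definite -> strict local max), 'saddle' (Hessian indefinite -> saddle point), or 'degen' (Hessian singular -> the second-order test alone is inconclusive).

Compute the Hessian H = grad^2 f:
  H = [[8, 2], [2, 7]]
Verify stationarity: grad f(x*) = H x* + g = (0, 0).
Eigenvalues of H: 5.4384, 9.5616.
Both eigenvalues > 0, so H is positive definite -> x* is a strict local min.

min


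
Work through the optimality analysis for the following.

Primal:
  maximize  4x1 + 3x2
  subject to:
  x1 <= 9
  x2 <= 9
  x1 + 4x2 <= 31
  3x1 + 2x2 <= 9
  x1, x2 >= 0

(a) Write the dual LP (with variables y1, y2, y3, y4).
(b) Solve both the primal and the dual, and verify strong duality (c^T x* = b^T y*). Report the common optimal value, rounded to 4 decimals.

The standard primal-dual pair for 'max c^T x s.t. A x <= b, x >= 0' is:
  Dual:  min b^T y  s.t.  A^T y >= c,  y >= 0.

So the dual LP is:
  minimize  9y1 + 9y2 + 31y3 + 9y4
  subject to:
    y1 + y3 + 3y4 >= 4
    y2 + 4y3 + 2y4 >= 3
    y1, y2, y3, y4 >= 0

Solving the primal: x* = (0, 4.5).
  primal value c^T x* = 13.5.
Solving the dual: y* = (0, 0, 0, 1.5).
  dual value b^T y* = 13.5.
Strong duality: c^T x* = b^T y*. Confirmed.

13.5


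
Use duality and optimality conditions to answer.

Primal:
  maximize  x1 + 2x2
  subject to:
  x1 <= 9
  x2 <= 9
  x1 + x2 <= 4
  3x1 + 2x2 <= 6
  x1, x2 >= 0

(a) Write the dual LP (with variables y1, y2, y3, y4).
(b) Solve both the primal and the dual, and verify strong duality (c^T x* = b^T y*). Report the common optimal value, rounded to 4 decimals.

The standard primal-dual pair for 'max c^T x s.t. A x <= b, x >= 0' is:
  Dual:  min b^T y  s.t.  A^T y >= c,  y >= 0.

So the dual LP is:
  minimize  9y1 + 9y2 + 4y3 + 6y4
  subject to:
    y1 + y3 + 3y4 >= 1
    y2 + y3 + 2y4 >= 2
    y1, y2, y3, y4 >= 0

Solving the primal: x* = (0, 3).
  primal value c^T x* = 6.
Solving the dual: y* = (0, 0, 0, 1).
  dual value b^T y* = 6.
Strong duality: c^T x* = b^T y*. Confirmed.

6


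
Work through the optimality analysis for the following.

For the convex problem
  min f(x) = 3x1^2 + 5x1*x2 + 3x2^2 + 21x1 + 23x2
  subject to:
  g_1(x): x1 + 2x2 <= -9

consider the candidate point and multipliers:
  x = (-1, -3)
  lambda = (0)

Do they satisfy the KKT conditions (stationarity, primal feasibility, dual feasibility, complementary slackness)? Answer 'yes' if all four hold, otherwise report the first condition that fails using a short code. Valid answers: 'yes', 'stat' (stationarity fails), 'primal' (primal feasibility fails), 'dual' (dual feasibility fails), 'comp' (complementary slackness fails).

Gradient of f: grad f(x) = Q x + c = (0, 0)
Constraint values g_i(x) = a_i^T x - b_i:
  g_1((-1, -3)) = 2
Stationarity residual: grad f(x) + sum_i lambda_i a_i = (0, 0)
  -> stationarity OK
Primal feasibility (all g_i <= 0): FAILS
Dual feasibility (all lambda_i >= 0): OK
Complementary slackness (lambda_i * g_i(x) = 0 for all i): OK

Verdict: the first failing condition is primal_feasibility -> primal.

primal


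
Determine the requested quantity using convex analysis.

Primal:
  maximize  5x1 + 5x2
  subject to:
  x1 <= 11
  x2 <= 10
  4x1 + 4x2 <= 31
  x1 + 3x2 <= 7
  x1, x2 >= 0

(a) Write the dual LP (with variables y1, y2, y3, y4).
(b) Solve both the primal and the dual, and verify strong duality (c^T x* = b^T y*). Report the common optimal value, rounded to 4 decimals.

The standard primal-dual pair for 'max c^T x s.t. A x <= b, x >= 0' is:
  Dual:  min b^T y  s.t.  A^T y >= c,  y >= 0.

So the dual LP is:
  minimize  11y1 + 10y2 + 31y3 + 7y4
  subject to:
    y1 + 4y3 + y4 >= 5
    y2 + 4y3 + 3y4 >= 5
    y1, y2, y3, y4 >= 0

Solving the primal: x* = (7, 0).
  primal value c^T x* = 35.
Solving the dual: y* = (0, 0, 0, 5).
  dual value b^T y* = 35.
Strong duality: c^T x* = b^T y*. Confirmed.

35


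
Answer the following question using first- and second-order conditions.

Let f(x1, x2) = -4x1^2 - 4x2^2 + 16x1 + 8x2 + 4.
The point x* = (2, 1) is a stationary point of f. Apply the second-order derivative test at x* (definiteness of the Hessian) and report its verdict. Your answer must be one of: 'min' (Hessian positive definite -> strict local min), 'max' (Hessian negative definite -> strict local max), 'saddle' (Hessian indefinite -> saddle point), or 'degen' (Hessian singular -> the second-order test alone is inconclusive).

Compute the Hessian H = grad^2 f:
  H = [[-8, 0], [0, -8]]
Verify stationarity: grad f(x*) = H x* + g = (0, 0).
Eigenvalues of H: -8, -8.
Both eigenvalues < 0, so H is negative definite -> x* is a strict local max.

max


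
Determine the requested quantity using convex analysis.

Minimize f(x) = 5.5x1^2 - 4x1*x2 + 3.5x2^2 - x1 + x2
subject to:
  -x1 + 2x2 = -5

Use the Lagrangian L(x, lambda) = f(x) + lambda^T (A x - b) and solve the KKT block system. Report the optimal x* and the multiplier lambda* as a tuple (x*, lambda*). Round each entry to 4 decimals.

Form the Lagrangian:
  L(x, lambda) = (1/2) x^T Q x + c^T x + lambda^T (A x - b)
Stationarity (grad_x L = 0): Q x + c + A^T lambda = 0.
Primal feasibility: A x = b.

This gives the KKT block system:
  [ Q   A^T ] [ x     ]   [-c ]
  [ A    0  ] [ lambda ] = [ b ]

Solving the linear system:
  x*      = (-0.0857, -2.5429)
  lambda* = (8.2286)
  f(x*)   = 19.3429

x* = (-0.0857, -2.5429), lambda* = (8.2286)


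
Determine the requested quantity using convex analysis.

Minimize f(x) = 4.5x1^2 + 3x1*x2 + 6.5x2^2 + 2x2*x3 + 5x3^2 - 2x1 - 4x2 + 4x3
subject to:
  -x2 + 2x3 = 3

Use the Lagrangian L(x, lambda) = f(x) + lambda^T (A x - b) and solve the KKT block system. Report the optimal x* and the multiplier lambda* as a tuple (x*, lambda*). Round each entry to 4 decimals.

Form the Lagrangian:
  L(x, lambda) = (1/2) x^T Q x + c^T x + lambda^T (A x - b)
Stationarity (grad_x L = 0): Q x + c + A^T lambda = 0.
Primal feasibility: A x = b.

This gives the KKT block system:
  [ Q   A^T ] [ x     ]   [-c ]
  [ A    0  ] [ lambda ] = [ b ]

Solving the linear system:
  x*      = (0.4074, -0.5556, 1.2222)
  lambda* = (-7.5556)
  f(x*)   = 14.4815

x* = (0.4074, -0.5556, 1.2222), lambda* = (-7.5556)


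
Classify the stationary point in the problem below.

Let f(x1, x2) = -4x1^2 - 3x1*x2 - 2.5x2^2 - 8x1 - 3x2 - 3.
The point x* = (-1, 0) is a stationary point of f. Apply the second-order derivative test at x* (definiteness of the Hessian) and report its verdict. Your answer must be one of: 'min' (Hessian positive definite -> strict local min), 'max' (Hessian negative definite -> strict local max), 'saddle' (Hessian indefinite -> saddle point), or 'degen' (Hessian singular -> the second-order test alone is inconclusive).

Compute the Hessian H = grad^2 f:
  H = [[-8, -3], [-3, -5]]
Verify stationarity: grad f(x*) = H x* + g = (0, 0).
Eigenvalues of H: -9.8541, -3.1459.
Both eigenvalues < 0, so H is negative definite -> x* is a strict local max.

max


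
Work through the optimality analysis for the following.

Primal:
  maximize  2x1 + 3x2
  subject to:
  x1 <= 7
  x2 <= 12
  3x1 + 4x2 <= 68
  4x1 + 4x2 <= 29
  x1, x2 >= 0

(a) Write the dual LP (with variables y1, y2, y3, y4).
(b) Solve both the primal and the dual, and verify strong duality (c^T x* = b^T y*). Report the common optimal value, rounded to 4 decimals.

The standard primal-dual pair for 'max c^T x s.t. A x <= b, x >= 0' is:
  Dual:  min b^T y  s.t.  A^T y >= c,  y >= 0.

So the dual LP is:
  minimize  7y1 + 12y2 + 68y3 + 29y4
  subject to:
    y1 + 3y3 + 4y4 >= 2
    y2 + 4y3 + 4y4 >= 3
    y1, y2, y3, y4 >= 0

Solving the primal: x* = (0, 7.25).
  primal value c^T x* = 21.75.
Solving the dual: y* = (0, 0, 0, 0.75).
  dual value b^T y* = 21.75.
Strong duality: c^T x* = b^T y*. Confirmed.

21.75


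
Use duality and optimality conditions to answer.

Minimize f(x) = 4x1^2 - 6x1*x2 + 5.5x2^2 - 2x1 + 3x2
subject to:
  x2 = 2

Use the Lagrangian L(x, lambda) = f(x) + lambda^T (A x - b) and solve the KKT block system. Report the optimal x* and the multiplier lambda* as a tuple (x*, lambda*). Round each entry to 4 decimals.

Form the Lagrangian:
  L(x, lambda) = (1/2) x^T Q x + c^T x + lambda^T (A x - b)
Stationarity (grad_x L = 0): Q x + c + A^T lambda = 0.
Primal feasibility: A x = b.

This gives the KKT block system:
  [ Q   A^T ] [ x     ]   [-c ]
  [ A    0  ] [ lambda ] = [ b ]

Solving the linear system:
  x*      = (1.75, 2)
  lambda* = (-14.5)
  f(x*)   = 15.75

x* = (1.75, 2), lambda* = (-14.5)


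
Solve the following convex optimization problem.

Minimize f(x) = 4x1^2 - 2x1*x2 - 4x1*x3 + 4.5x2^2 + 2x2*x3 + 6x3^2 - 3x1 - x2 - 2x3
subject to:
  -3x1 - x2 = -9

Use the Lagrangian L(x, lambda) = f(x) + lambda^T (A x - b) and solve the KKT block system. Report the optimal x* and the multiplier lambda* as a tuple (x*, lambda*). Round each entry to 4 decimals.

Form the Lagrangian:
  L(x, lambda) = (1/2) x^T Q x + c^T x + lambda^T (A x - b)
Stationarity (grad_x L = 0): Q x + c + A^T lambda = 0.
Primal feasibility: A x = b.

This gives the KKT block system:
  [ Q   A^T ] [ x     ]   [-c ]
  [ A    0  ] [ lambda ] = [ b ]

Solving the linear system:
  x*      = (2.6727, 0.982, 0.8939)
  lambda* = (4.2806)
  f(x*)   = 13.8687

x* = (2.6727, 0.982, 0.8939), lambda* = (4.2806)


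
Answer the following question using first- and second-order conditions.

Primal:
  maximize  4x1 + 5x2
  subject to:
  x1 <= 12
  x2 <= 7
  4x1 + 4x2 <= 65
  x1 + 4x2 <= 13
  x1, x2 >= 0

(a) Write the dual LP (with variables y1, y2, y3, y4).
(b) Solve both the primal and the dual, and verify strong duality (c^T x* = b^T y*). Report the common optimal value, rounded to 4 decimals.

The standard primal-dual pair for 'max c^T x s.t. A x <= b, x >= 0' is:
  Dual:  min b^T y  s.t.  A^T y >= c,  y >= 0.

So the dual LP is:
  minimize  12y1 + 7y2 + 65y3 + 13y4
  subject to:
    y1 + 4y3 + y4 >= 4
    y2 + 4y3 + 4y4 >= 5
    y1, y2, y3, y4 >= 0

Solving the primal: x* = (12, 0.25).
  primal value c^T x* = 49.25.
Solving the dual: y* = (2.75, 0, 0, 1.25).
  dual value b^T y* = 49.25.
Strong duality: c^T x* = b^T y*. Confirmed.

49.25


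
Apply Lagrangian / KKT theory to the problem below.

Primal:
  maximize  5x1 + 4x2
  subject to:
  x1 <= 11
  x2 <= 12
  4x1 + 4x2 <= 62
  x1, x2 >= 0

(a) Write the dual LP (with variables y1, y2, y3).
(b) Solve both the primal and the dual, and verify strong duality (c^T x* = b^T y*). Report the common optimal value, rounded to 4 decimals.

The standard primal-dual pair for 'max c^T x s.t. A x <= b, x >= 0' is:
  Dual:  min b^T y  s.t.  A^T y >= c,  y >= 0.

So the dual LP is:
  minimize  11y1 + 12y2 + 62y3
  subject to:
    y1 + 4y3 >= 5
    y2 + 4y3 >= 4
    y1, y2, y3 >= 0

Solving the primal: x* = (11, 4.5).
  primal value c^T x* = 73.
Solving the dual: y* = (1, 0, 1).
  dual value b^T y* = 73.
Strong duality: c^T x* = b^T y*. Confirmed.

73


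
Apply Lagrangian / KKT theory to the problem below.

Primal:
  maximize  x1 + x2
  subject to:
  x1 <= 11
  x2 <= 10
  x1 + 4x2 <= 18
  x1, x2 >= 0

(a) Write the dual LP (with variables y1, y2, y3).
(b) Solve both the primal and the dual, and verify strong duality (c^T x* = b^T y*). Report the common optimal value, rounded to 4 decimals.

The standard primal-dual pair for 'max c^T x s.t. A x <= b, x >= 0' is:
  Dual:  min b^T y  s.t.  A^T y >= c,  y >= 0.

So the dual LP is:
  minimize  11y1 + 10y2 + 18y3
  subject to:
    y1 + y3 >= 1
    y2 + 4y3 >= 1
    y1, y2, y3 >= 0

Solving the primal: x* = (11, 1.75).
  primal value c^T x* = 12.75.
Solving the dual: y* = (0.75, 0, 0.25).
  dual value b^T y* = 12.75.
Strong duality: c^T x* = b^T y*. Confirmed.

12.75


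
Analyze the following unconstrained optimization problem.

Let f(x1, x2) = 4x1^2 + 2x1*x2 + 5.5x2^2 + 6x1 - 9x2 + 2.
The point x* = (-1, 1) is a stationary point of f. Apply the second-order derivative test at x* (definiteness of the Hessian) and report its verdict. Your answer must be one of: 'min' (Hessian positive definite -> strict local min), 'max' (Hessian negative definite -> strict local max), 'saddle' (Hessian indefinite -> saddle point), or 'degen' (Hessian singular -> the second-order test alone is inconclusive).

Compute the Hessian H = grad^2 f:
  H = [[8, 2], [2, 11]]
Verify stationarity: grad f(x*) = H x* + g = (0, 0).
Eigenvalues of H: 7, 12.
Both eigenvalues > 0, so H is positive definite -> x* is a strict local min.

min


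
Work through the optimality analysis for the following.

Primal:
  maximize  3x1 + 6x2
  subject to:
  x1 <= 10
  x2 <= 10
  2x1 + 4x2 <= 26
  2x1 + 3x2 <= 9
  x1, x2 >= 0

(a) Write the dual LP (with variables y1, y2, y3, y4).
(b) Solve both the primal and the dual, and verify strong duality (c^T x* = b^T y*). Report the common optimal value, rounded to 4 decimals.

The standard primal-dual pair for 'max c^T x s.t. A x <= b, x >= 0' is:
  Dual:  min b^T y  s.t.  A^T y >= c,  y >= 0.

So the dual LP is:
  minimize  10y1 + 10y2 + 26y3 + 9y4
  subject to:
    y1 + 2y3 + 2y4 >= 3
    y2 + 4y3 + 3y4 >= 6
    y1, y2, y3, y4 >= 0

Solving the primal: x* = (0, 3).
  primal value c^T x* = 18.
Solving the dual: y* = (0, 0, 0, 2).
  dual value b^T y* = 18.
Strong duality: c^T x* = b^T y*. Confirmed.

18


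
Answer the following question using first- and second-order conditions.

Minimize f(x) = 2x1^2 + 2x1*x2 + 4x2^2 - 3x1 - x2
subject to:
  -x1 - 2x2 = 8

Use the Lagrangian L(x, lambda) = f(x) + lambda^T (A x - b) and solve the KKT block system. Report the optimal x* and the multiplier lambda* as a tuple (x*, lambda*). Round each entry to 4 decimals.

Form the Lagrangian:
  L(x, lambda) = (1/2) x^T Q x + c^T x + lambda^T (A x - b)
Stationarity (grad_x L = 0): Q x + c + A^T lambda = 0.
Primal feasibility: A x = b.

This gives the KKT block system:
  [ Q   A^T ] [ x     ]   [-c ]
  [ A    0  ] [ lambda ] = [ b ]

Solving the linear system:
  x*      = (-1.375, -3.3125)
  lambda* = (-15.125)
  f(x*)   = 64.2188

x* = (-1.375, -3.3125), lambda* = (-15.125)


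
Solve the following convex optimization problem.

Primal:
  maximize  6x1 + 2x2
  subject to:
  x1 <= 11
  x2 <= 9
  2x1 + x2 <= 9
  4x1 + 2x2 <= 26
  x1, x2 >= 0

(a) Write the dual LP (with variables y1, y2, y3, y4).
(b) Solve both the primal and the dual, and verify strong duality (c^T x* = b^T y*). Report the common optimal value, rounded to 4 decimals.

The standard primal-dual pair for 'max c^T x s.t. A x <= b, x >= 0' is:
  Dual:  min b^T y  s.t.  A^T y >= c,  y >= 0.

So the dual LP is:
  minimize  11y1 + 9y2 + 9y3 + 26y4
  subject to:
    y1 + 2y3 + 4y4 >= 6
    y2 + y3 + 2y4 >= 2
    y1, y2, y3, y4 >= 0

Solving the primal: x* = (4.5, 0).
  primal value c^T x* = 27.
Solving the dual: y* = (0, 0, 3, 0).
  dual value b^T y* = 27.
Strong duality: c^T x* = b^T y*. Confirmed.

27


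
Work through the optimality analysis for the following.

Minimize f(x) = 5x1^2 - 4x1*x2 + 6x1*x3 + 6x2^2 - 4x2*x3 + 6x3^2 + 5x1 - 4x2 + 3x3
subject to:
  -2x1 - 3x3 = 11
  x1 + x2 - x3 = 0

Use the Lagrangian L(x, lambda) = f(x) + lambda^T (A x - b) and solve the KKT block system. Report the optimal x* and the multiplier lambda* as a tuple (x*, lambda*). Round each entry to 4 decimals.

Form the Lagrangian:
  L(x, lambda) = (1/2) x^T Q x + c^T x + lambda^T (A x - b)
Stationarity (grad_x L = 0): Q x + c + A^T lambda = 0.
Primal feasibility: A x = b.

This gives the KKT block system:
  [ Q   A^T ] [ x     ]   [-c ]
  [ A    0  ] [ lambda ] = [ b ]

Solving the linear system:
  x*      = (-1.569, -1.0517, -2.6207)
  lambda* = (-11.1724, -0.1379)
  f(x*)   = 55.6983

x* = (-1.569, -1.0517, -2.6207), lambda* = (-11.1724, -0.1379)


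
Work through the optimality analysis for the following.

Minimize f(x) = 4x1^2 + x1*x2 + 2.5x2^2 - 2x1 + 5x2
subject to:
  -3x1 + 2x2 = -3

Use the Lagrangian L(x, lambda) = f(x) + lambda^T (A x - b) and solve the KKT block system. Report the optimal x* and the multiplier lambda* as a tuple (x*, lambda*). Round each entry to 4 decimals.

Form the Lagrangian:
  L(x, lambda) = (1/2) x^T Q x + c^T x + lambda^T (A x - b)
Stationarity (grad_x L = 0): Q x + c + A^T lambda = 0.
Primal feasibility: A x = b.

This gives the KKT block system:
  [ Q   A^T ] [ x     ]   [-c ]
  [ A    0  ] [ lambda ] = [ b ]

Solving the linear system:
  x*      = (0.3258, -1.0112)
  lambda* = (-0.1348)
  f(x*)   = -3.0562

x* = (0.3258, -1.0112), lambda* = (-0.1348)


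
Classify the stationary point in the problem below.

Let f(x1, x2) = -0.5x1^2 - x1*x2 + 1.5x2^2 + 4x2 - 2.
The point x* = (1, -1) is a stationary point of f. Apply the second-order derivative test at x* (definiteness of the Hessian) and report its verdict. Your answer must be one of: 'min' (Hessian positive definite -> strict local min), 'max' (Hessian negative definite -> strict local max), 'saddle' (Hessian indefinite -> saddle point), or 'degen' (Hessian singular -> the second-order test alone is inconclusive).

Compute the Hessian H = grad^2 f:
  H = [[-1, -1], [-1, 3]]
Verify stationarity: grad f(x*) = H x* + g = (0, 0).
Eigenvalues of H: -1.2361, 3.2361.
Eigenvalues have mixed signs, so H is indefinite -> x* is a saddle point.

saddle
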